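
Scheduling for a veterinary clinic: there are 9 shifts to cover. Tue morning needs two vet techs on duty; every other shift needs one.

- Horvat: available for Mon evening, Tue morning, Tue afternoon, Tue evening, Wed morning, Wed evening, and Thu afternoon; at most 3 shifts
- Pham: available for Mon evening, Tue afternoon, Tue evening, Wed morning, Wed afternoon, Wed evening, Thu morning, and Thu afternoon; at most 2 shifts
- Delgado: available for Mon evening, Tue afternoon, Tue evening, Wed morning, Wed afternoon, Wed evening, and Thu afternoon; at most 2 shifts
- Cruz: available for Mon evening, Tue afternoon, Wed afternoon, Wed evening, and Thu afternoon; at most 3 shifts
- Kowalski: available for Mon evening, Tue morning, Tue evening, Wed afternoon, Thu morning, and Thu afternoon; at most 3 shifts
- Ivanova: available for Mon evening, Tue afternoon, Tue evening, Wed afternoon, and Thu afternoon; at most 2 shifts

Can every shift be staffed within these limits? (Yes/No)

Tue morning can only be covered by Horvat and Kowalski, so that assignment is forced.
One valid schedule: Mon evening→Cruz, Tue morning→Horvat+Kowalski, Tue afternoon→Pham, Tue evening→Delgado, Wed morning→Horvat, Wed afternoon→Delgado, Wed evening→Horvat, Thu morning→Pham, Thu afternoon→Cruz.
Loads: Horvat 3/3, Pham 2/2, Delgado 2/2, Cruz 2/3, Kowalski 1/3, Ivanova 0/2 — all within limits.

Yes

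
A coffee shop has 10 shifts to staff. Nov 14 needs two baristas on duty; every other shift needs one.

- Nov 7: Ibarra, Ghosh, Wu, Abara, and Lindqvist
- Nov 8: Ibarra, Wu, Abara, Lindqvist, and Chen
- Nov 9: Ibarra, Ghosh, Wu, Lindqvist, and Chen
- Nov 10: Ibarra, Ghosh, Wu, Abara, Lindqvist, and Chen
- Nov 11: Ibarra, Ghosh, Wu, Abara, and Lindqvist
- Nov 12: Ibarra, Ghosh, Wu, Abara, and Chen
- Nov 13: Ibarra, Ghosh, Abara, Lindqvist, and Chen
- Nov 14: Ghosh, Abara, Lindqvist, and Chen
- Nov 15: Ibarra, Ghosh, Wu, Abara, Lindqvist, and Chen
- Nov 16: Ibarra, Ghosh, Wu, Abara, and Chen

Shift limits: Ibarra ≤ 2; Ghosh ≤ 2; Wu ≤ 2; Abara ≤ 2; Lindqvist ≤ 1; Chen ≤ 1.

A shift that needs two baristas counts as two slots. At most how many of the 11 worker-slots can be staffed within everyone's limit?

10

Total capacity across all baristas is 2+2+2+2+1+1 = 10, and 11 slots are needed, so at most 10 can be filled.
An assignment achieving 10: Nov 7→Ibarra, Nov 8→Ibarra, Nov 9→Ghosh, Nov 10→Lindqvist, Nov 11→Wu, Nov 12→Wu, Nov 13→Abara, Nov 14→Ghosh+Abara, Nov 16→Chen.
Loads: Ibarra 2/2, Ghosh 2/2, Wu 2/2, Abara 2/2, Lindqvist 1/1, Chen 1/1.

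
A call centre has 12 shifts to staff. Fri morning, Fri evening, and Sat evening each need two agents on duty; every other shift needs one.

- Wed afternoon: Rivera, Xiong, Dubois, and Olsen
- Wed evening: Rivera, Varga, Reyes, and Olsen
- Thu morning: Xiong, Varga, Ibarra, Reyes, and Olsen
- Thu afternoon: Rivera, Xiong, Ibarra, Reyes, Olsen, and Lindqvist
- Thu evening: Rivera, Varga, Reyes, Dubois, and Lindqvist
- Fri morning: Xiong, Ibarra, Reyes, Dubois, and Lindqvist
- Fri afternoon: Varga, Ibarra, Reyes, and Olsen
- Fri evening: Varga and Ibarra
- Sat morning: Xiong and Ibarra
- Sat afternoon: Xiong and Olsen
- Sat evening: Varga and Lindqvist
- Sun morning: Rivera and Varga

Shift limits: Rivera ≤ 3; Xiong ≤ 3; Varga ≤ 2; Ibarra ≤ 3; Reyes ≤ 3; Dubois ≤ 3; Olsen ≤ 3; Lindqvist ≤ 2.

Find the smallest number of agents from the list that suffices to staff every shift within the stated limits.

6

15 slots to fill and no one can take more than 3, so at least ⌈15/3⌉ = 5 agents are needed.
No set of 5 agents can cover every shift (each such set leaves at least one shift with no one available or exceeds a cap).
Rivera, Xiong, Varga, Ibarra, Reyes, and Lindqvist alone can cover everything: Wed afternoon→Rivera, Wed evening→Rivera, Thu morning→Xiong, Thu afternoon→Ibarra, Thu evening→Reyes, Fri morning→Reyes+Lindqvist, Fri afternoon→Ibarra, Fri evening→Varga+Ibarra, Sat morning→Xiong, Sat afternoon→Xiong, Sat evening→Varga+Lindqvist, Sun morning→Rivera.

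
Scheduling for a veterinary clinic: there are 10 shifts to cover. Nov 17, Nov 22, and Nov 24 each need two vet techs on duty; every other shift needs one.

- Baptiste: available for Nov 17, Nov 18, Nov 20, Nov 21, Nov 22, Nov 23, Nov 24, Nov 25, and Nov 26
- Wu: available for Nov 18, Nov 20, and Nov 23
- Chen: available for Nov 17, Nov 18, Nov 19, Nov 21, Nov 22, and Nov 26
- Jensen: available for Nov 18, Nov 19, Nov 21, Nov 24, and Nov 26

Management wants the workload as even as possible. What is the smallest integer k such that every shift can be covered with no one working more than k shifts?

4

With 4 vet techs and 13 worker-slots to fill, someone must work at least ⌈13/4⌉ = 4 shifts, so k ≥ 4.
k = 4 works: Nov 17→Baptiste+Chen, Nov 18→Wu, Nov 19→Chen, Nov 20→Wu, Nov 21→Chen, Nov 22→Baptiste+Chen, Nov 23→Wu, Nov 24→Baptiste+Jensen, Nov 25→Baptiste, Nov 26→Jensen.
Loads: Baptiste 4, Wu 3, Chen 4, Jensen 2 — all ≤ 4.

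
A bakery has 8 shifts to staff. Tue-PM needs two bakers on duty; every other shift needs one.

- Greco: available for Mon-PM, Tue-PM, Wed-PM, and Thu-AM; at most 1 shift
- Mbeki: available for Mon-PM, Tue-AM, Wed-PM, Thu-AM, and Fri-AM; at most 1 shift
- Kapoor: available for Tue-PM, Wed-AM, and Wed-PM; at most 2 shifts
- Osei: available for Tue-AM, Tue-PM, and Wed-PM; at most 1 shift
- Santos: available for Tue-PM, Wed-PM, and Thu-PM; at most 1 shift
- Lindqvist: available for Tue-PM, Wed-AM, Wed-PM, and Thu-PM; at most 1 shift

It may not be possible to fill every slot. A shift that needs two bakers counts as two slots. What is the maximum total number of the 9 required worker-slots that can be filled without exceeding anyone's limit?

Total capacity across all bakers is 1+1+2+1+1+1 = 7, and 9 slots are needed, so at most 7 can be filled.
An assignment achieving 7: Mon-PM→Greco, Tue-AM→Osei, Tue-PM→Kapoor+Lindqvist, Wed-AM→Kapoor, Thu-PM→Santos, Fri-AM→Mbeki.
Loads: Greco 1/1, Mbeki 1/1, Kapoor 2/2, Osei 1/1, Santos 1/1, Lindqvist 1/1.

7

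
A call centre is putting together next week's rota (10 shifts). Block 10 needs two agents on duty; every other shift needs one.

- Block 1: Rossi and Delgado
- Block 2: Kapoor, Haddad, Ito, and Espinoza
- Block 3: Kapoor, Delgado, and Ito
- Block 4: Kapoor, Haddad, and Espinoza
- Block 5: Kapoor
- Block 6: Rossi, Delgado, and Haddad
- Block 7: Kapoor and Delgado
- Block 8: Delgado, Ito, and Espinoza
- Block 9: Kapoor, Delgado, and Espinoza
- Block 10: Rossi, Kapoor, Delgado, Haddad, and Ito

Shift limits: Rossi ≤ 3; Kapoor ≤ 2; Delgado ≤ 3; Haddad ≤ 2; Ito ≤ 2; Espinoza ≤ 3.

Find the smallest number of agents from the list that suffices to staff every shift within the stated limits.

11 slots to fill and no one can take more than 3, so at least ⌈11/3⌉ = 4 agents are needed.
Rossi, Kapoor, Delgado, and Espinoza alone can cover everything: Block 1→Rossi, Block 2→Kapoor, Block 3→Delgado, Block 4→Espinoza, Block 5→Kapoor, Block 6→Rossi, Block 7→Delgado, Block 8→Espinoza, Block 9→Espinoza, Block 10→Rossi+Delgado.

4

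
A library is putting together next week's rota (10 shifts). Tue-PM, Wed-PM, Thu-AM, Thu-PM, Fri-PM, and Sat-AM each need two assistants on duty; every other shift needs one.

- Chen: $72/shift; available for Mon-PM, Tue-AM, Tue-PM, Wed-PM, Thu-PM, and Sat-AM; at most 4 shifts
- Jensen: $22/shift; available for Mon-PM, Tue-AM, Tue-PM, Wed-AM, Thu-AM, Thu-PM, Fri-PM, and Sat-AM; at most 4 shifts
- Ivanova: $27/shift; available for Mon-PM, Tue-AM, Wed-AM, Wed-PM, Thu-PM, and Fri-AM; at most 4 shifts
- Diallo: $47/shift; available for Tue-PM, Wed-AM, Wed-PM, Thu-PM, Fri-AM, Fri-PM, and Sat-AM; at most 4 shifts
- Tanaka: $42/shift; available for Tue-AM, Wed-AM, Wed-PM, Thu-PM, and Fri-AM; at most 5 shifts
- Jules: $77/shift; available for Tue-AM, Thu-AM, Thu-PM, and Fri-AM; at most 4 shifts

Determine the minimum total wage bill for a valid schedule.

Thu-AM can only be covered by Jensen and Jules, so that assignment is forced.
Fri-PM can only be covered by Jensen and Diallo, so that assignment is forced.
Picking the cheapest available assistant for each shift independently would cost $517, but that ignores the shift limits.
An optimal schedule: Mon-PM→Ivanova, Tue-AM→Tanaka, Tue-PM→Jensen+Diallo, Wed-AM→Ivanova, Wed-PM→Ivanova+Tanaka, Thu-AM→Jensen+Jules, Thu-PM→Ivanova+Tanaka, Fri-AM→Tanaka, Fri-PM→Jensen+Diallo, Sat-AM→Jensen+Diallo.
Total: 27 + 42 + 22 + 47 + 27 + 27 + 42 + 22 + 77 + 27 + 42 + 42 + 22 + 47 + 22 + 47 = $582.

$582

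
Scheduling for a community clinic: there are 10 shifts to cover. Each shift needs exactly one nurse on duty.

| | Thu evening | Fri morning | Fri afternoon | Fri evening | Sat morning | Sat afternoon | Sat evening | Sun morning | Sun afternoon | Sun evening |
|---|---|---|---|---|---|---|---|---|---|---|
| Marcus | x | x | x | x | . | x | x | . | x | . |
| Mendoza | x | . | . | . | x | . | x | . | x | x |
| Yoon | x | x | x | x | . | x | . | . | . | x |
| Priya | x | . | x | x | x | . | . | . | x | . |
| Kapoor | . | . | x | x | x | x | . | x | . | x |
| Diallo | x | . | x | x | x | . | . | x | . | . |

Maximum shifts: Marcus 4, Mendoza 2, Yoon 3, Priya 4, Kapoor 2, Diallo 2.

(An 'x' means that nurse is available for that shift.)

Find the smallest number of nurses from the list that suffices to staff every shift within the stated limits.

10 slots to fill and no one can take more than 4, so at least ⌈10/4⌉ = 3 nurses are needed.
Marcus, Priya, and Kapoor alone can cover everything: Thu evening→Marcus, Fri morning→Marcus, Fri afternoon→Priya, Fri evening→Priya, Sat morning→Priya, Sat afternoon→Marcus, Sat evening→Marcus, Sun morning→Kapoor, Sun afternoon→Priya, Sun evening→Kapoor.

3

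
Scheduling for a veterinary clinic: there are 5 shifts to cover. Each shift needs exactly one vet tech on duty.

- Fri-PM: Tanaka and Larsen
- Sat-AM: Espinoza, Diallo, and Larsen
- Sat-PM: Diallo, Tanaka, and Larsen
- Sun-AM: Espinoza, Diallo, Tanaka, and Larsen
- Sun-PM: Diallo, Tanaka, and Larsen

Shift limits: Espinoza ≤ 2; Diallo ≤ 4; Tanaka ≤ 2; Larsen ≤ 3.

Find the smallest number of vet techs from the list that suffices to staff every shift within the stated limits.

5 slots to fill and no one can take more than 4, so at least ⌈5/4⌉ = 2 vet techs are needed.
Espinoza and Larsen alone can cover everything: Fri-PM→Larsen, Sat-AM→Espinoza, Sat-PM→Larsen, Sun-AM→Espinoza, Sun-PM→Larsen.

2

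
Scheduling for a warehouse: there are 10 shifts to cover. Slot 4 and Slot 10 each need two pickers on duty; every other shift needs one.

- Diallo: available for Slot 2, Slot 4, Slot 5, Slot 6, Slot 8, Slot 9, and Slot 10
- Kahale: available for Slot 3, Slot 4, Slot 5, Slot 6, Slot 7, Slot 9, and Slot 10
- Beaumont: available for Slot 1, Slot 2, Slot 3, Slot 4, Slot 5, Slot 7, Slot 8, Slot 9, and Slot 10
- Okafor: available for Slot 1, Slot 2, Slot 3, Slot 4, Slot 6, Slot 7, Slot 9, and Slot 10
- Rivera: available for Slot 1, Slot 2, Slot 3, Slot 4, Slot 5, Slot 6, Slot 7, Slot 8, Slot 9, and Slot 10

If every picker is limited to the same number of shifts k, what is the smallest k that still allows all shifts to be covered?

With 5 pickers and 12 worker-slots to fill, someone must work at least ⌈12/5⌉ = 3 shifts, so k ≥ 3.
k = 3 works: Slot 1→Beaumont, Slot 2→Diallo, Slot 3→Kahale, Slot 4→Beaumont+Okafor, Slot 5→Diallo, Slot 6→Kahale, Slot 7→Kahale, Slot 8→Diallo, Slot 9→Beaumont, Slot 10→Okafor+Rivera.
Loads: Diallo 3, Kahale 3, Beaumont 3, Okafor 2, Rivera 1 — all ≤ 3.

3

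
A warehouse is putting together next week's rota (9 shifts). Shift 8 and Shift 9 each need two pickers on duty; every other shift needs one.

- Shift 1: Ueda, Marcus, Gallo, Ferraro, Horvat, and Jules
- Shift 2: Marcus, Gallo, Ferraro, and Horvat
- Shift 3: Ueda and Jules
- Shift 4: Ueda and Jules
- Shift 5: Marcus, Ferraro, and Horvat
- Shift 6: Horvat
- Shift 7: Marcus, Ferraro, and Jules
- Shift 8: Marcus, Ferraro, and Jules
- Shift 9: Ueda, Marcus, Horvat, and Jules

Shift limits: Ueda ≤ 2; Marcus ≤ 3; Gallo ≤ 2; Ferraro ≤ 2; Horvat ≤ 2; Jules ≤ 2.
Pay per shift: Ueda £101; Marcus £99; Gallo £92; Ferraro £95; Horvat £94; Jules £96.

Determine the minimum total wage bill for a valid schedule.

£1051

Shift 6 can only be covered by Horvat, so that assignment is forced.
Picking the cheapest available picker for each shift independently would cost £1040, but that ignores the shift limits.
An optimal schedule: Shift 1→Gallo, Shift 2→Gallo, Shift 3→Jules, Shift 4→Jules, Shift 5→Ferraro, Shift 6→Horvat, Shift 7→Marcus, Shift 8→Ferraro+Marcus, Shift 9→Horvat+Marcus.
Total: 92 + 92 + 96 + 96 + 95 + 94 + 99 + 95 + 99 + 94 + 99 = £1051.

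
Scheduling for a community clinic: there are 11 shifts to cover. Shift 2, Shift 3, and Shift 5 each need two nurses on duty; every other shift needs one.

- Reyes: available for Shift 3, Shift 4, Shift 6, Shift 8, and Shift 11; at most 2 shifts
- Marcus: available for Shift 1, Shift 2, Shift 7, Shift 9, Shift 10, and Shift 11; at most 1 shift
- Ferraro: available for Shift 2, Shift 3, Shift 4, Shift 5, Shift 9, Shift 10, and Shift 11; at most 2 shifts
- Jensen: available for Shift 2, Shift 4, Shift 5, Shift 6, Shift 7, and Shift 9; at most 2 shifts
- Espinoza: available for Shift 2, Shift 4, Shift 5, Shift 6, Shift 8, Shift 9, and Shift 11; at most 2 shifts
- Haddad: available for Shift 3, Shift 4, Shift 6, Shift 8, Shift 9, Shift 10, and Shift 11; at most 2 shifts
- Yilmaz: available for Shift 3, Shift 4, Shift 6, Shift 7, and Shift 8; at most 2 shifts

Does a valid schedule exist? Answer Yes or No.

Total capacity is 2+1+2+2+2+2+2 = 13 but 14 worker-slots are needed — infeasible.

No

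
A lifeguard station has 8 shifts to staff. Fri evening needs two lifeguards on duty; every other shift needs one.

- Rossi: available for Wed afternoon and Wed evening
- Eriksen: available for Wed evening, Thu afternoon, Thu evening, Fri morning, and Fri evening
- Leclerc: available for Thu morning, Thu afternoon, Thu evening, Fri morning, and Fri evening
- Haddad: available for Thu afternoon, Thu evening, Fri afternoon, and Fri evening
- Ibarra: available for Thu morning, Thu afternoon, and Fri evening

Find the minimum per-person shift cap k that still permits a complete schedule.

With 5 lifeguards and 9 worker-slots to fill, someone must work at least ⌈9/5⌉ = 2 shifts, so k ≥ 2.
k = 2 works: Wed afternoon→Rossi, Wed evening→Rossi, Thu morning→Leclerc, Thu afternoon→Leclerc, Thu evening→Eriksen, Fri morning→Eriksen, Fri afternoon→Haddad, Fri evening→Haddad+Ibarra.
Loads: Rossi 2, Eriksen 2, Leclerc 2, Haddad 2, Ibarra 1 — all ≤ 2.

2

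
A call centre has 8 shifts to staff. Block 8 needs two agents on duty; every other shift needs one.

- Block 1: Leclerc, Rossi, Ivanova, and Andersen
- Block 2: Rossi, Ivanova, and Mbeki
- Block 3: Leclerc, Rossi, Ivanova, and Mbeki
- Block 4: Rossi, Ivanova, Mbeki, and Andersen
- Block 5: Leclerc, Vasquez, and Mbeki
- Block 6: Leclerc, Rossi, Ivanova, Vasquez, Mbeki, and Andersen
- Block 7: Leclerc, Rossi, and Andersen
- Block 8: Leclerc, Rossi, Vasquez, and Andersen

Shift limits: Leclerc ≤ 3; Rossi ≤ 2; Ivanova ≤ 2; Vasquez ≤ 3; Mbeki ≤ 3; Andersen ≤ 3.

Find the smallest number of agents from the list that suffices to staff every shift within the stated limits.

3

9 slots to fill and no one can take more than 3, so at least ⌈9/3⌉ = 3 agents are needed.
Leclerc, Vasquez, and Mbeki alone can cover everything: Block 1→Leclerc, Block 2→Mbeki, Block 3→Mbeki, Block 4→Mbeki, Block 5→Vasquez, Block 6→Vasquez, Block 7→Leclerc, Block 8→Leclerc+Vasquez.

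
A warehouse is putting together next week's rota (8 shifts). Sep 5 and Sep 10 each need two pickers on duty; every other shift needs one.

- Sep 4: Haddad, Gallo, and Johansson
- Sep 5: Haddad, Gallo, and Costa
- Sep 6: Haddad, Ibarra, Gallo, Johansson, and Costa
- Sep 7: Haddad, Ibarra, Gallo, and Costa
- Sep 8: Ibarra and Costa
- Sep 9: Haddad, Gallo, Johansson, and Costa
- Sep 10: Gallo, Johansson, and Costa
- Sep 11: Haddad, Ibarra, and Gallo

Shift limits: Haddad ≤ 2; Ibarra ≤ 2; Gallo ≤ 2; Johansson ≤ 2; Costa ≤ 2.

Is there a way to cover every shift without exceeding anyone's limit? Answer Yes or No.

One valid schedule: Sep 4→Haddad, Sep 5→Haddad+Gallo, Sep 6→Costa, Sep 7→Costa, Sep 8→Ibarra, Sep 9→Johansson, Sep 10→Gallo+Johansson, Sep 11→Ibarra.
Loads: Haddad 2/2, Ibarra 2/2, Gallo 2/2, Johansson 2/2, Costa 2/2 — all within limits.

Yes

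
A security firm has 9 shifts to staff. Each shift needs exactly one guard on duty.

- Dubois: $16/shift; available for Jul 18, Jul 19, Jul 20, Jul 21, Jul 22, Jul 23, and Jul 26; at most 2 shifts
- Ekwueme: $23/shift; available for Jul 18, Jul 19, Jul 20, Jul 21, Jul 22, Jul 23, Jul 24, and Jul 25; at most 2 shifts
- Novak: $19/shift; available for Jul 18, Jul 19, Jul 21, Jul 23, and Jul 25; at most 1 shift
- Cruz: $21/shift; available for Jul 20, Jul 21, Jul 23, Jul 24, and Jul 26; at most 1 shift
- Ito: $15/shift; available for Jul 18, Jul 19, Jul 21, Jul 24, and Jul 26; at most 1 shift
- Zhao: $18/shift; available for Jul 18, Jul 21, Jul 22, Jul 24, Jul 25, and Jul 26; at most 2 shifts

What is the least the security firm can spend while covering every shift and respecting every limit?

Picking the cheapest available guard for each shift independently would cost $141, but that ignores the shift limits.
An optimal schedule: Jul 18→Zhao, Jul 19→Ekwueme, Jul 20→Dubois, Jul 21→Zhao, Jul 22→Dubois, Jul 23→Novak, Jul 24→Cruz, Jul 25→Ekwueme, Jul 26→Ito.
Total: 18 + 23 + 16 + 18 + 16 + 19 + 21 + 23 + 15 = $169.

$169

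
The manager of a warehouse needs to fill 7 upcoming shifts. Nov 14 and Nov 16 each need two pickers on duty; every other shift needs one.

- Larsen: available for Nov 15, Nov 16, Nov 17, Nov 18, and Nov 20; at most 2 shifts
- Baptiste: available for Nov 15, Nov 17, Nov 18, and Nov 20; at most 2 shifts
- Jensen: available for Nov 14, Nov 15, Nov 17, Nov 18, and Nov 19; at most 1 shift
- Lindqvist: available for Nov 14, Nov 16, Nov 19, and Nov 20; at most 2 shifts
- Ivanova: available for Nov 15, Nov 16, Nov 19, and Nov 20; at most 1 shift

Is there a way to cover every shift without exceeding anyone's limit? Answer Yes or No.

Total capacity is 2+2+1+2+1 = 8 but 9 worker-slots are needed — infeasible.

No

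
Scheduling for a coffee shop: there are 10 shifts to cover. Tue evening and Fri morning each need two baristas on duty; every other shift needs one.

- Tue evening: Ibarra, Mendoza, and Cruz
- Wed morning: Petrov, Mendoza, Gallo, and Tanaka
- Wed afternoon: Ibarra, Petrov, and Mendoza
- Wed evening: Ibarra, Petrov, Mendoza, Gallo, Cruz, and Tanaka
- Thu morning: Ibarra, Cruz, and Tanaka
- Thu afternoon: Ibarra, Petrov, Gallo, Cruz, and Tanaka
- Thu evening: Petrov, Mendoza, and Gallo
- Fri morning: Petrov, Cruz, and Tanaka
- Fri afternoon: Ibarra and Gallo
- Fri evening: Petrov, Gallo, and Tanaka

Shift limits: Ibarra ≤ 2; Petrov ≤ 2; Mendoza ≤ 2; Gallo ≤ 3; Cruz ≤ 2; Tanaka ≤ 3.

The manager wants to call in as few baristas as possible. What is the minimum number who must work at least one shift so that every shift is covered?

5

12 slots to fill and no one can take more than 3, so at least ⌈12/3⌉ = 4 baristas are needed.
Any 4 baristas together have capacity at most 3+3+2+2 = 10 < 12 slots, so 4 can never suffice.
Ibarra, Petrov, Mendoza, Gallo, and Tanaka alone can cover everything: Tue evening→Ibarra+Mendoza, Wed morning→Gallo, Wed afternoon→Petrov, Wed evening→Tanaka, Thu morning→Ibarra, Thu afternoon→Tanaka, Thu evening→Mendoza, Fri morning→Petrov+Tanaka, Fri afternoon→Gallo, Fri evening→Gallo.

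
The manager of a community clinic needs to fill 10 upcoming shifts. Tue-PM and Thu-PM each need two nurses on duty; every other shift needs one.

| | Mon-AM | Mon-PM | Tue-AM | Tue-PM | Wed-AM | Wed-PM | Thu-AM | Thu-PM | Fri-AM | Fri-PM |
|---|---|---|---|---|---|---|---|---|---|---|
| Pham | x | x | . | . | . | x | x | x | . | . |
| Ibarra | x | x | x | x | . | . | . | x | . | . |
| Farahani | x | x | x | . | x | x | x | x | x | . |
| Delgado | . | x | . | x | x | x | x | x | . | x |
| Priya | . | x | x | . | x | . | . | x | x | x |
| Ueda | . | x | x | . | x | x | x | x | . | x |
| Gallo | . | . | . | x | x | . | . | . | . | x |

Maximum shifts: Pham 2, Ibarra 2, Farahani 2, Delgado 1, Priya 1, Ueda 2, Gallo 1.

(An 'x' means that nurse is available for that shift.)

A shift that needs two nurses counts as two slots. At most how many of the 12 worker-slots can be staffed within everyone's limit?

11

Total capacity across all nurses is 2+2+2+1+1+2+1 = 11, and 12 slots are needed, so at most 11 can be filled.
An assignment achieving 11: Mon-AM→Pham, Mon-PM→Ueda, Tue-AM→Ibarra, Tue-PM→Ibarra+Delgado, Wed-AM→Gallo, Wed-PM→Pham, Thu-AM→Farahani, Thu-PM→Ueda, Fri-AM→Farahani, Fri-PM→Priya.
Loads: Pham 2/2, Ibarra 2/2, Farahani 2/2, Delgado 1/1, Priya 1/1, Ueda 2/2, Gallo 1/1.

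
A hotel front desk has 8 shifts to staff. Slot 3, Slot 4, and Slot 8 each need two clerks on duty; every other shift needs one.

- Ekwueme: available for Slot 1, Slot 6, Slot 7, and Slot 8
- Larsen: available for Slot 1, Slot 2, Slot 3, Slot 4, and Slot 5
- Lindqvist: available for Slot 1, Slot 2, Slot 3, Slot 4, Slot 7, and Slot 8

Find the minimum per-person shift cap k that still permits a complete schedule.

4

With 3 clerks and 11 worker-slots to fill, someone must work at least ⌈11/3⌉ = 4 shifts, so k ≥ 4.
k = 4 works: Slot 1→Ekwueme, Slot 2→Larsen, Slot 3→Larsen+Lindqvist, Slot 4→Larsen+Lindqvist, Slot 5→Larsen, Slot 6→Ekwueme, Slot 7→Ekwueme, Slot 8→Ekwueme+Lindqvist.
Loads: Ekwueme 4, Larsen 4, Lindqvist 3 — all ≤ 4.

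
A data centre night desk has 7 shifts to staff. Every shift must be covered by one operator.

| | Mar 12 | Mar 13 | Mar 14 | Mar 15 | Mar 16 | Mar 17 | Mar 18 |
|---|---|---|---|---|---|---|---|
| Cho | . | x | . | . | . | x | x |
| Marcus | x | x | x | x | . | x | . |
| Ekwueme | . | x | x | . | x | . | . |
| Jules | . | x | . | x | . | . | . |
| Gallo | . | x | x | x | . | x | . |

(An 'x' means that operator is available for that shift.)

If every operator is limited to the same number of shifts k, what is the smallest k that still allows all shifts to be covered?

With 5 operators and 7 worker-slots to fill, someone must work at least ⌈7/5⌉ = 2 shifts, so k ≥ 2.
k = 2 works: Mar 12→Marcus, Mar 13→Ekwueme, Mar 14→Marcus, Mar 15→Jules, Mar 16→Ekwueme, Mar 17→Cho, Mar 18→Cho.
Loads: Cho 2, Marcus 2, Ekwueme 2, Jules 1, Gallo 0 — all ≤ 2.

2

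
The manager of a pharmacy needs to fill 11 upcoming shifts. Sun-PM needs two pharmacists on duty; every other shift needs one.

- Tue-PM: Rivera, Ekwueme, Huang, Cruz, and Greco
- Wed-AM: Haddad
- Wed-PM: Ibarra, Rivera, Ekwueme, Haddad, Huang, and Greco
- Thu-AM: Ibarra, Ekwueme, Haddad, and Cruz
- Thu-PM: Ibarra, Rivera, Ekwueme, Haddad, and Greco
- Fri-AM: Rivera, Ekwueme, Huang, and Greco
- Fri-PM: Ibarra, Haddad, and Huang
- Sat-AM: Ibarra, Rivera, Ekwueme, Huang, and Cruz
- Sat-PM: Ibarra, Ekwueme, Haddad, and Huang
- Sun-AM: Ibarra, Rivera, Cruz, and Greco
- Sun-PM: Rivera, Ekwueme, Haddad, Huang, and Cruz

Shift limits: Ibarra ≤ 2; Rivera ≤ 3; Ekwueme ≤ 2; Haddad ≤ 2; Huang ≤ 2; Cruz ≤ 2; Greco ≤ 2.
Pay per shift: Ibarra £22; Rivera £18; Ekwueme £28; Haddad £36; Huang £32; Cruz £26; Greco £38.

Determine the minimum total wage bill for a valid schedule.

£306

Wed-AM can only be covered by Haddad, so that assignment is forced.
Picking the cheapest available pharmacist for each shift independently would cost £254, but that ignores the shift limits.
An optimal schedule: Tue-PM→Rivera, Wed-AM→Haddad, Wed-PM→Huang, Thu-AM→Ibarra, Thu-PM→Ekwueme, Fri-AM→Rivera, Fri-PM→Ibarra, Sat-AM→Cruz, Sat-PM→Ekwueme, Sun-AM→Rivera, Sun-PM→Cruz+Huang.
Total: 18 + 36 + 32 + 22 + 28 + 18 + 22 + 26 + 28 + 18 + 26 + 32 = £306.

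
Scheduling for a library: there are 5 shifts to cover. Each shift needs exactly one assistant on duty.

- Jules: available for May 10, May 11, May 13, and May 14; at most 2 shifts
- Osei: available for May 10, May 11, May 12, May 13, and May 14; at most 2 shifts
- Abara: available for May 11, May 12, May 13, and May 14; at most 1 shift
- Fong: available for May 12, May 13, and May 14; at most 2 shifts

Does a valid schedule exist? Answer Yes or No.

One valid schedule: May 10→Jules, May 11→Jules, May 12→Osei, May 13→Osei, May 14→Abara.
Loads: Jules 2/2, Osei 2/2, Abara 1/1, Fong 0/2 — all within limits.

Yes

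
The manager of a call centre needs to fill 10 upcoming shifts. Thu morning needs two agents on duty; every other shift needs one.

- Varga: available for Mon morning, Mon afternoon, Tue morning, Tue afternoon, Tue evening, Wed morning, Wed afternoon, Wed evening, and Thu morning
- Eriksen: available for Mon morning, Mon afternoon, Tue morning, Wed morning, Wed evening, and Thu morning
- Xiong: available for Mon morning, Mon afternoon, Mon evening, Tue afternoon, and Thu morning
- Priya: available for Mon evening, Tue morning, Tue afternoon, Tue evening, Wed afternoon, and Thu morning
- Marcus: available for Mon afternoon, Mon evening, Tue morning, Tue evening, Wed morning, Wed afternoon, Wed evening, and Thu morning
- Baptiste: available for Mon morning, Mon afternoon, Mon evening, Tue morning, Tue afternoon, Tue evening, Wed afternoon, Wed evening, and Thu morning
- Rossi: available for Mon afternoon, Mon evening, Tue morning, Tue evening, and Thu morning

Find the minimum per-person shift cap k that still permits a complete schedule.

2

With 7 agents and 11 worker-slots to fill, someone must work at least ⌈11/7⌉ = 2 shifts, so k ≥ 2.
k = 2 works: Mon morning→Varga, Mon afternoon→Eriksen, Mon evening→Xiong, Tue morning→Marcus, Tue afternoon→Xiong, Tue evening→Priya, Wed morning→Varga, Wed afternoon→Priya, Wed evening→Eriksen, Thu morning→Marcus+Baptiste.
Loads: Varga 2, Eriksen 2, Xiong 2, Priya 2, Marcus 2, Baptiste 1, Rossi 0 — all ≤ 2.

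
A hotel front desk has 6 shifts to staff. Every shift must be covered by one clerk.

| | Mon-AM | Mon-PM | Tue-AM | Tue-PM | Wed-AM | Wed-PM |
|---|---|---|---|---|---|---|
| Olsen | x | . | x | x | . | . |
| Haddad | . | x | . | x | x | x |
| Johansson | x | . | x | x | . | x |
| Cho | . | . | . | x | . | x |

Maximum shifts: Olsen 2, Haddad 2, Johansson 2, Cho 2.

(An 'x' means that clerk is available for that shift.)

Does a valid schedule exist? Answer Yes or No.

Mon-PM can only be covered by Haddad, so that assignment is forced.
Wed-AM can only be covered by Haddad, so that assignment is forced.
One valid schedule: Mon-AM→Olsen, Mon-PM→Haddad, Tue-AM→Olsen, Tue-PM→Johansson, Wed-AM→Haddad, Wed-PM→Johansson.
Loads: Olsen 2/2, Haddad 2/2, Johansson 2/2, Cho 0/2 — all within limits.

Yes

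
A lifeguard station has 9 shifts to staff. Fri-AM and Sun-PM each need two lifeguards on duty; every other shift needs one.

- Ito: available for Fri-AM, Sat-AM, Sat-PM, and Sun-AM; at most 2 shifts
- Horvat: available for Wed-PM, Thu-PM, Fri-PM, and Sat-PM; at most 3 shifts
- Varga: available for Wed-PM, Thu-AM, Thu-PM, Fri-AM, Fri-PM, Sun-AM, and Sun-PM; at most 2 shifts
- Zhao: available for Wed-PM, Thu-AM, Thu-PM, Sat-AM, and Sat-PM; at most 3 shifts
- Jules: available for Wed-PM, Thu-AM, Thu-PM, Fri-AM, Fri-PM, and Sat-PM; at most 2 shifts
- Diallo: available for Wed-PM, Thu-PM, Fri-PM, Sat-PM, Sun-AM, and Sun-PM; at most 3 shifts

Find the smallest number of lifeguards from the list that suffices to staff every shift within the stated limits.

11 slots to fill and no one can take more than 3, so at least ⌈11/3⌉ = 4 lifeguards are needed.
No set of 4 lifeguards can cover every shift (each such set leaves at least one shift with no one available or exceeds a cap).
Ito, Horvat, Varga, Zhao, and Diallo alone can cover everything: Wed-PM→Horvat, Thu-AM→Zhao, Thu-PM→Horvat, Fri-AM→Ito+Varga, Fri-PM→Horvat, Sat-AM→Ito, Sat-PM→Zhao, Sun-AM→Diallo, Sun-PM→Varga+Diallo.

5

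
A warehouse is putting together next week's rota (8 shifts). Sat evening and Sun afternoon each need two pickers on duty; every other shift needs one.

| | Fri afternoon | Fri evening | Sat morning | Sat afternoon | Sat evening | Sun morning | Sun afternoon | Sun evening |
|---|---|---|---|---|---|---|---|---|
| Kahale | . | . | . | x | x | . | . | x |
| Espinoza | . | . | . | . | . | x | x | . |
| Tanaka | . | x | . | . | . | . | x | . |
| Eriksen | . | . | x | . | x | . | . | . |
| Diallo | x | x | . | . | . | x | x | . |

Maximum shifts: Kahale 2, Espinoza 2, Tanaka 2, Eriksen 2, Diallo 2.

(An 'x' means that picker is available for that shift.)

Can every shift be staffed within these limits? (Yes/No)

Total capacity is 10 and 10 slots are needed, so capacity alone doesn't rule it out.
Shifts {Sat afternoon, Sat evening, Sun evening} need 4 worker-slots in total, but the pickers available for any of those shifts (Kahale and Eriksen) can supply at most 3 among them. So no valid schedule exists.

No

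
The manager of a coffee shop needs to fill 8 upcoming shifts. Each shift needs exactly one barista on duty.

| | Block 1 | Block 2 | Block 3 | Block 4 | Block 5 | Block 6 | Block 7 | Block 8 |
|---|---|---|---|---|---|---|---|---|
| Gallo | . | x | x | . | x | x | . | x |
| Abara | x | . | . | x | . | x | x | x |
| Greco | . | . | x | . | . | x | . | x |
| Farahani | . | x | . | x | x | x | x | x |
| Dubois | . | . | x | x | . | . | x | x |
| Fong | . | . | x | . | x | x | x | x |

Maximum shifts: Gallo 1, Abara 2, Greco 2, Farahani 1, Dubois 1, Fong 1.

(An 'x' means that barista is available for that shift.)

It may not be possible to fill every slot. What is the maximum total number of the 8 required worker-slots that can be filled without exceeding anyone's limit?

8

Total capacity across all baristas is 1+2+2+1+1+1 = 8, and 8 slots are needed, so at most 8 can be filled.
An assignment achieving 8: Block 1→Abara, Block 2→Gallo, Block 3→Greco, Block 4→Abara, Block 5→Farahani, Block 6→Greco, Block 7→Dubois, Block 8→Fong.
Loads: Gallo 1/1, Abara 2/2, Greco 2/2, Farahani 1/1, Dubois 1/1, Fong 1/1.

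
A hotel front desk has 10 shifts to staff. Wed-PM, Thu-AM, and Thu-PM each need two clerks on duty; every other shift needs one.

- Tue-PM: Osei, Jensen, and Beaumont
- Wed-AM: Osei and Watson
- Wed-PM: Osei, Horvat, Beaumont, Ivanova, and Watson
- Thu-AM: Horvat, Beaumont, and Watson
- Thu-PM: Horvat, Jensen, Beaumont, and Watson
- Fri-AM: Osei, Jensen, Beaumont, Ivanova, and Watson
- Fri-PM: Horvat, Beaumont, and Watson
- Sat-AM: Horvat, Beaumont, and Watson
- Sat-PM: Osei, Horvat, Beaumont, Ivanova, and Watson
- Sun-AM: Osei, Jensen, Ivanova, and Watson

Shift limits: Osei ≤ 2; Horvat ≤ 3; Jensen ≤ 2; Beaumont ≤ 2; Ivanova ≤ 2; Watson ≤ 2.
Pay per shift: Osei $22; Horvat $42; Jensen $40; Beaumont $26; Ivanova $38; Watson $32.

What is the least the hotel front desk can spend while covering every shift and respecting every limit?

Picking the cheapest available clerk for each shift independently would cost $326, but that ignores the shift limits.
An optimal schedule: Tue-PM→Osei, Wed-AM→Osei, Wed-PM→Ivanova+Watson, Thu-AM→Horvat+Beaumont, Thu-PM→Beaumont+Watson, Fri-AM→Jensen, Fri-PM→Horvat, Sat-AM→Horvat, Sat-PM→Ivanova, Sun-AM→Jensen.
Total: 22 + 22 + 38 + 32 + 42 + 26 + 26 + 32 + 40 + 42 + 42 + 38 + 40 = $442.

$442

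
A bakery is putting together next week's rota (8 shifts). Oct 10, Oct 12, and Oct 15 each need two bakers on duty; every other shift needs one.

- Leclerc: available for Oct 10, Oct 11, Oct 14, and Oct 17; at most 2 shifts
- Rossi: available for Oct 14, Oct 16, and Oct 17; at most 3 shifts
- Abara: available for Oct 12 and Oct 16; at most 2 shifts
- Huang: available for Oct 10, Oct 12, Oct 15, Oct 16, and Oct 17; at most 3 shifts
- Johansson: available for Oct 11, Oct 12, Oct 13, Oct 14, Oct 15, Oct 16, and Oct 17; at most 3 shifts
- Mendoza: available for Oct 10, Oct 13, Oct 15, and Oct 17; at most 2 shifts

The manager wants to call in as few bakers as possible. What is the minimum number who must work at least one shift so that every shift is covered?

11 slots to fill and no one can take more than 3, so at least ⌈11/3⌉ = 4 bakers are needed.
Leclerc, Rossi, Huang, and Johansson alone can cover everything: Oct 10→Leclerc+Huang, Oct 11→Leclerc, Oct 12→Huang+Johansson, Oct 13→Johansson, Oct 14→Rossi, Oct 15→Huang+Johansson, Oct 16→Rossi, Oct 17→Rossi.

4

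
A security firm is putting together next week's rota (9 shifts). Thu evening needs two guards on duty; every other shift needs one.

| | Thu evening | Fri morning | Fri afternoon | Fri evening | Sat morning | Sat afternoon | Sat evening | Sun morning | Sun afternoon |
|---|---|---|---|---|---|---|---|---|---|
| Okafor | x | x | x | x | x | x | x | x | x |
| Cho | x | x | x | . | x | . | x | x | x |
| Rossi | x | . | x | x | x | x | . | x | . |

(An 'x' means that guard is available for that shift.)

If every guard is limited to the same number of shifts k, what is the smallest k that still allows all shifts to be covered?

4

With 3 guards and 10 worker-slots to fill, someone must work at least ⌈10/3⌉ = 4 shifts, so k ≥ 4.
k = 4 works: Thu evening→Cho+Rossi, Fri morning→Okafor, Fri afternoon→Cho, Fri evening→Okafor, Sat morning→Cho, Sat afternoon→Okafor, Sat evening→Okafor, Sun morning→Rossi, Sun afternoon→Cho.
Loads: Okafor 4, Cho 4, Rossi 2 — all ≤ 4.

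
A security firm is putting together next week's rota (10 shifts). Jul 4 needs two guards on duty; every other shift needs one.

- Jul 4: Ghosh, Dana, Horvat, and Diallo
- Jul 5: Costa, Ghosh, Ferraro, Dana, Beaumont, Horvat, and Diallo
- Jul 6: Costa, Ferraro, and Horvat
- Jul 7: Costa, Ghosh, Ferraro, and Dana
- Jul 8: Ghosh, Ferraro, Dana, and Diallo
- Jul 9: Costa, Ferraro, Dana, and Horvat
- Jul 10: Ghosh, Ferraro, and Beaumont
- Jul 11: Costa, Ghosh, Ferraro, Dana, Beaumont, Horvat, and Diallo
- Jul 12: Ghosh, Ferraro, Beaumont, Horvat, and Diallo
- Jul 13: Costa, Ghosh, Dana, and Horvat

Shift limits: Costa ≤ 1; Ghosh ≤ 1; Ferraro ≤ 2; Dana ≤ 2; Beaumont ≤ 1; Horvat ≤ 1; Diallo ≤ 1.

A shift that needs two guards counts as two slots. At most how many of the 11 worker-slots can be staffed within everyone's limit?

Total capacity across all guards is 1+1+2+2+1+1+1 = 9, and 11 slots are needed, so at most 9 can be filled.
An assignment achieving 9: Jul 4→Dana+Horvat, Jul 5→Diallo, Jul 6→Costa, Jul 7→Ferraro, Jul 8→Ferraro, Jul 9→Dana, Jul 10→Ghosh, Jul 12→Beaumont.
Loads: Costa 1/1, Ghosh 1/1, Ferraro 2/2, Dana 2/2, Beaumont 1/1, Horvat 1/1, Diallo 1/1.

9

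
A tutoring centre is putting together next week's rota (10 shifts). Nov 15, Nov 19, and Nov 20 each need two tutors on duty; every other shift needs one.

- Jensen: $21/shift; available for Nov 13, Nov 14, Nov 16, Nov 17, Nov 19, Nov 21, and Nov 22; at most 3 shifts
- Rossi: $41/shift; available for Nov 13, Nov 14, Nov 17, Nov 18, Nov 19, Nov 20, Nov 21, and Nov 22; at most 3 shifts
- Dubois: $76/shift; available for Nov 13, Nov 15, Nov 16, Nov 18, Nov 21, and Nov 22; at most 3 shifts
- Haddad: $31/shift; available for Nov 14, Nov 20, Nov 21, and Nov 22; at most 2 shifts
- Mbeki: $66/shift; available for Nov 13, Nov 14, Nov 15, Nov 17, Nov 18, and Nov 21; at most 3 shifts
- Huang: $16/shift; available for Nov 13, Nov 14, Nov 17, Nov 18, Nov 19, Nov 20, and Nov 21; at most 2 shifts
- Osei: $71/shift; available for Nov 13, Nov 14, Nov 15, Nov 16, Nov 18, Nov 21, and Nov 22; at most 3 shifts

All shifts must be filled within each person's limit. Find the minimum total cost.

$483

Picking the cheapest available tutor for each shift independently would cost $343, but that ignores the shift limits.
An optimal schedule: Nov 13→Rossi, Nov 14→Rossi, Nov 15→Mbeki+Osei, Nov 16→Jensen, Nov 17→Jensen, Nov 18→Rossi, Nov 19→Huang+Jensen, Nov 20→Huang+Haddad, Nov 21→Mbeki, Nov 22→Haddad.
Total: 41 + 41 + 66 + 71 + 21 + 21 + 41 + 16 + 21 + 16 + 31 + 66 + 31 = $483.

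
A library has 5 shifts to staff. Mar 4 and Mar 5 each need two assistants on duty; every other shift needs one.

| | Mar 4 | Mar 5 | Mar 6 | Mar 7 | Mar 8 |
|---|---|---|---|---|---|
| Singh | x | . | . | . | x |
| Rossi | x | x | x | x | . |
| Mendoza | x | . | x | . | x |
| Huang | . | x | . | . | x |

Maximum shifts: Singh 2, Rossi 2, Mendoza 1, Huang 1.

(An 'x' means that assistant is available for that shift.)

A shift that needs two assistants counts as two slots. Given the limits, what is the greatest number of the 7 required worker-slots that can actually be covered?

6

Total capacity across all assistants is 2+2+1+1 = 6, and 7 slots are needed, so at most 6 can be filled.
An assignment achieving 6: Mar 4→Singh, Mar 5→Rossi+Huang, Mar 6→Mendoza, Mar 7→Rossi, Mar 8→Singh.
Loads: Singh 2/2, Rossi 2/2, Mendoza 1/1, Huang 1/1.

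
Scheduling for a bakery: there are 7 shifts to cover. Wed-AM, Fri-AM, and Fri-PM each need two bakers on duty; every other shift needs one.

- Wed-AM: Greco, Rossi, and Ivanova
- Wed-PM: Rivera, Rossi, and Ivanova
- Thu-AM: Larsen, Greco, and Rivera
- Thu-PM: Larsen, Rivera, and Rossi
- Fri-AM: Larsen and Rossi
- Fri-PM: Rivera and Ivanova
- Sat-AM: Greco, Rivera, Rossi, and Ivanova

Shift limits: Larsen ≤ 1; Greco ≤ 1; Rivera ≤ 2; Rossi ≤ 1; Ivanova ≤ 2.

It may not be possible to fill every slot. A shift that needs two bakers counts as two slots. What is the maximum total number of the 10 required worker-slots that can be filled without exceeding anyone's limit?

Total capacity across all bakers is 1+1+2+1+2 = 7, and 10 slots are needed, so at most 7 can be filled.
An assignment achieving 7: Wed-AM→Greco+Ivanova, Wed-PM→Rivera, Fri-AM→Larsen+Rossi, Fri-PM→Rivera+Ivanova.
Loads: Larsen 1/1, Greco 1/1, Rivera 2/2, Rossi 1/1, Ivanova 2/2.

7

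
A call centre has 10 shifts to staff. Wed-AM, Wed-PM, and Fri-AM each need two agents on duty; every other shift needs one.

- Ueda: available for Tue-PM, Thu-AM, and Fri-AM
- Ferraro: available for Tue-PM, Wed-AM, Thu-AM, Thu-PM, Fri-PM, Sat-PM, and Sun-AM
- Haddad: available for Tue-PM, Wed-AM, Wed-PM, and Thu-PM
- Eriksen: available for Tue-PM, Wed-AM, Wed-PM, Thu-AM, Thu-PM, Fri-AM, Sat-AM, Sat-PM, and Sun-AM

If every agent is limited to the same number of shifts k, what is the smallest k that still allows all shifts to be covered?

4

With 4 agents and 13 worker-slots to fill, someone must work at least ⌈13/4⌉ = 4 shifts, so k ≥ 4.
k = 4 works: Tue-PM→Ueda, Wed-AM→Ferraro+Haddad, Wed-PM→Haddad+Eriksen, Thu-AM→Ueda, Thu-PM→Haddad, Fri-AM→Ueda+Eriksen, Fri-PM→Ferraro, Sat-AM→Eriksen, Sat-PM→Ferraro, Sun-AM→Ferraro.
Loads: Ueda 3, Ferraro 4, Haddad 3, Eriksen 3 — all ≤ 4.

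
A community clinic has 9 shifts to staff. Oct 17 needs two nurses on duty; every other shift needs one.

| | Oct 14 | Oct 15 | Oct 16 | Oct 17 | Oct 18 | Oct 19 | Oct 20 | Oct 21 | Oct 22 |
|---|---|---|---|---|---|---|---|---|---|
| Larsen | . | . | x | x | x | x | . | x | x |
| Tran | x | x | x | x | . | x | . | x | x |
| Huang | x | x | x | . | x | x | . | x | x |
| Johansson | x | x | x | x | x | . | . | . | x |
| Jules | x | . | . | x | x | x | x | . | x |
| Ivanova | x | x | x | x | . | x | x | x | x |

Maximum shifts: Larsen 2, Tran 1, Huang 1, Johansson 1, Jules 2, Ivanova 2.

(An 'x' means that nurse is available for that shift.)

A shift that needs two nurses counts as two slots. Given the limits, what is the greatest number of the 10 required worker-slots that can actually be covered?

Total capacity across all nurses is 2+1+1+1+2+2 = 9, and 10 slots are needed, so at most 9 can be filled.
An assignment achieving 9: Oct 14→Huang, Oct 15→Tran, Oct 16→Johansson, Oct 17→Jules+Ivanova, Oct 18→Larsen, Oct 19→Ivanova, Oct 20→Jules, Oct 21→Larsen.
Loads: Larsen 2/2, Tran 1/1, Huang 1/1, Johansson 1/1, Jules 2/2, Ivanova 2/2.

9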